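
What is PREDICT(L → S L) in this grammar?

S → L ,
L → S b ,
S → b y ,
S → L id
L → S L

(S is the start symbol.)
PREDICT(L → S L) = (FIRST(RHS) \ {ε}) ∪ (FOLLOW(L) if ε ∈ FIRST(RHS), i.e. RHS ⇒* ε)
FIRST(S) = { 'b' }
FIRST(S L) = { 'b' }
ε ∉ FIRST(S L), so FOLLOW(L) is not added.
PREDICT(L → S L) = { 'b' }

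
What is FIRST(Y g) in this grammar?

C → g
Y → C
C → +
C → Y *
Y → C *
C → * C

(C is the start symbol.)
FIRST sets of the non-terminals involved (from the grammar, by fixed-point iteration):
  FIRST(Y) = { '*', '+', 'g' }

To compute FIRST(Y g), process the symbols left to right:
Symbol Y is a non-terminal. Add FIRST(Y) \ {ε} = { '*', '+', 'g' }
Y is not nullable (ε ∉ FIRST(Y)), so stop here.
FIRST(Y g) = { '*', '+', 'g' }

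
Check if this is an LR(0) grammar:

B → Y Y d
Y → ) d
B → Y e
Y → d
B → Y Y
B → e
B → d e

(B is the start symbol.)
A grammar is LR(0) if no state in the canonical LR(0) collection has:
  - both a shift item (dot before a terminal) and a complete item (shift-reduce conflict), or
  - two or more complete items (reduce-reduce conflict; the accept item [B' → B .] counts as a complete item here).

Augment with B' → B and build the canonical LR(0) collection (I0 = CLOSURE({[B' → . B]}), then GOTO on every symbol after a dot until no new states appear). It has 12 states:
  I0: { [B → . Y Y d], [B → . Y Y], [B → . Y e], [B → . d e], [B → . e], [B' → . B], [Y → . ) d], [Y → . d] }  — shift
  I1: { [Y → ) . d] }  — shift
  I2: { [B' → B .] }  — accept
  I3: { [B → Y . Y d], [B → Y . Y], [B → Y . e], [Y → . ) d], [Y → . d] }  — shift
  I4: { [B → d . e], [Y → d .] }  — shift, reduce
  I5: { [B → e .] }  — reduce
  I6: { [B → d e .] }  — reduce
  I7: { [B → Y Y . d], [B → Y Y .] }  — shift, reduce
  I8: { [Y → d .] }  — reduce
  I9: { [B → Y e .] }  — reduce
  I10: { [B → Y Y d .] }  — reduce
  I11: { [Y → ) d .] }  — reduce

Conflict in state I4:
  Shift-reduce conflict between [Y → d .] and [B → d . e]
So the grammar is NOT LR(0).

Answer: No. Shift-reduce conflict between [Y → d .] and [B → d . e]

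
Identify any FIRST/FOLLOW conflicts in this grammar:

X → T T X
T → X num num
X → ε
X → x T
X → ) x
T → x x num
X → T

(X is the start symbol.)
Yes. X → T T X with FOLLOW(X) on { 'num' }; X → T with FOLLOW(X) on { 'num' }

A FIRST/FOLLOW conflict occurs when a non-terminal N has a nullable alternative N → β (β ⇒* ε) and another alternative N → α with FIRST(α) ∩ FOLLOW(N) ≠ ∅: on such a lookahead the parser cannot decide between expanding α and letting N vanish via β.

Nullable non-terminals: X.
FIRST sets used below: FIRST(T) = { ')', 'num', 'x' }

X: nullable alternative(s) X → ε; FOLLOW(X) = { $, 'num' }
  X → T T X: FIRST \ {ε} = { ')', 'num', 'x' } — overlaps FOLLOW(X) on { 'num' }: CONFLICT
  X → ε: FIRST \ {ε} = { } — this is the only nullable alternative, skip
  X → x T: FIRST \ {ε} = { 'x' } — disjoint from FOLLOW(X)
  X → ) x: FIRST \ {ε} = { ')' } — disjoint from FOLLOW(X)
  X → T: FIRST \ {ε} = { ')', 'num', 'x' } — overlaps FOLLOW(X) on { 'num' }: CONFLICT

T has no nullable alternative, so no FIRST/FOLLOW check is needed there.

So the grammar has 2 FIRST/FOLLOW conflicts (marked CONFLICT above).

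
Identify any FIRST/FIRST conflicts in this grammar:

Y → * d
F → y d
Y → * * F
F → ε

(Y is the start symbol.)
Productions for Y:
  Y → * d: FIRST = { '*' }
  Y → * * F: FIRST = { '*' }
Productions for F:
  F → y d: FIRST = { 'y' }
  F → ε: FIRST = { ε }

Conflict for Y: Y → * d and Y → * * F
  Overlap: { '*' }

Answer: Yes. Y → '*' d / Y → '*' '*' F on { '*' }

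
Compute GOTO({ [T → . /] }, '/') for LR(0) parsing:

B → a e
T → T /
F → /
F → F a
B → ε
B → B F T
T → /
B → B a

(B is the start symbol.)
{ [T → / .] }

GOTO(I, '/') = CLOSURE({ [A → αX.β] : [A → α.Xβ] ∈ I, X = '/' })

Items with dot before '/', with the dot advanced:
  [T → . /] → [T → / .]
Closure adds nothing (no advanced item has the dot before a non-terminal).

GOTO = { [T → / .] }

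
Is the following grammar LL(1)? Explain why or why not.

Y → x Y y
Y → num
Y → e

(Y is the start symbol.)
For Y:
  PREDICT(Y → x Y y) = { 'x' }
  PREDICT(Y → num) = { 'num' }
  PREDICT(Y → e) = { 'e' }

All predict sets are disjoint. The grammar IS LL(1).

Answer: Yes, the grammar is LL(1).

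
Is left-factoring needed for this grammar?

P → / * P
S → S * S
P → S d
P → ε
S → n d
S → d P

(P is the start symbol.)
No, left-factoring is not needed

Left-factoring is needed when two productions for the same non-terminal
share a common prefix on the right-hand side.

Productions for P:
  P → / * P
  P → S d
  P → ε
Productions for S:
  S → S * S
  S → n d
  S → d P

No common prefixes found.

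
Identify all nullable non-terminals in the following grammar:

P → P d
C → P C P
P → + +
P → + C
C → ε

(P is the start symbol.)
{ 'C' }

A non-terminal is nullable if it can derive ε (the empty string): either it has an ε-production, or it has a production whose right-hand side consists entirely of nullable non-terminals.

ε-productions: C → ε
So C is immediately nullable.
No further non-terminal can be added: every production for the remaining non-terminals contains a terminal or a non-nullable non-terminal.
Nullable = { 'C' }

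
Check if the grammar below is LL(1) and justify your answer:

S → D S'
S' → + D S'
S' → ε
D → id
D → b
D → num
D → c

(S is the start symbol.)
Relevant sets:
  FOLLOW(S') = { $ }

For S':
  PREDICT(S' → '+' D S') = { '+' }
  PREDICT(S' → ε) = { $ }
For D:
  PREDICT(D → id) = { 'id' }
  PREDICT(D → b) = { 'b' }
  PREDICT(D → num) = { 'num' }
  PREDICT(D → c) = { 'c' }
S has a single production, so nothing to check there.

All predict sets are disjoint. The grammar IS LL(1).

Answer: Yes, the grammar is LL(1).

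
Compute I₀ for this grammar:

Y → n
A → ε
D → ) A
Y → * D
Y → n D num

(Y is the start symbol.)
First, augment the grammar with Y' → Y
I₀ = CLOSURE({ [Y' → . Y] }):
  [Y' → . Y] has the dot before Y: add [Y → . n], [Y → . * D], [Y → . n D num]
No further items can be added.

I₀ = { [Y → . * D], [Y → . n D num], [Y → . n], [Y' → . Y] }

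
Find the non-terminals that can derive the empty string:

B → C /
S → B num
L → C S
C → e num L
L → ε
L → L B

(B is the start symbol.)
{ 'L' }

A non-terminal is nullable if it can derive ε (the empty string): either it has an ε-production, or it has a production whose right-hand side consists entirely of nullable non-terminals.

ε-productions: L → ε
So L is immediately nullable.
No further non-terminal can be added: every production for the remaining non-terminals contains a terminal or a non-nullable non-terminal.
Nullable = { 'L' }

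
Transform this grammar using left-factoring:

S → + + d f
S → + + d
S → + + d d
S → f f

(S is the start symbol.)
Left-factoring transforms A → αβ₁ | αβ₂ into A → αA' and A' → β₁ | β₂
(α is the longest common prefix among the alternatives). Repeat until
no nonterminal has two alternatives with a common prefix.

Round 1: S has alternatives sharing prefix '+ + d'. Introduce S': S → + + d S'
  Add: S' → f
  Add: S' → ε
  Add: S' → d

No remaining common prefixes — done.

Resulting grammar:
S → + + d S'
S' → f
S' → ε
S' → d
S → f f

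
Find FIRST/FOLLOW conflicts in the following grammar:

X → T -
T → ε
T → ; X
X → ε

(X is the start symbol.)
Yes. X → T '-' with FOLLOW(X) on { '-' }

A FIRST/FOLLOW conflict occurs when a non-terminal N has a nullable alternative N → β (β ⇒* ε) and another alternative N → α with FIRST(α) ∩ FOLLOW(N) ≠ ∅: on such a lookahead the parser cannot decide between expanding α and letting N vanish via β.

Nullable non-terminals: T, X.
FIRST sets used below: FIRST(T) = { ';', ε }

T: nullable alternative(s) T → ε; FOLLOW(T) = { '-' }
  T → ε: FIRST \ {ε} = { } — this is the only nullable alternative, skip
  T → ; X: FIRST \ {ε} = { ';' } — disjoint from FOLLOW(T)

X: nullable alternative(s) X → ε; FOLLOW(X) = { $, '-' }
  X → T -: FIRST \ {ε} = { '-', ';' } — overlaps FOLLOW(X) on { '-' }: CONFLICT
  X → ε: FIRST \ {ε} = { } — this is the only nullable alternative, skip

So the grammar has 1 FIRST/FOLLOW conflict (marked CONFLICT above).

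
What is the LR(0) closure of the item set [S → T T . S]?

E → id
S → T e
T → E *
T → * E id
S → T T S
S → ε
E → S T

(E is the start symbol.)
{ [E → . S T], [E → . id], [S → . T T S], [S → . T e], [S → .], [S → T T . S], [T → . * E id], [T → . E *] }

To compute CLOSURE, for each item [A → α.Bβ] where B is a non-terminal, add [B → .γ] for all productions B → γ; repeat for the newly added items until nothing changes.

Start with: [S → T T . S]
  [S → T T . S] has the dot before S: add [S → . T e], [S → . T T S], [S → .]
  [S → . T e] has the dot before T: add [T → . E *], [T → . * E id]
  [T → . E *] has the dot before E: add [E → . id], [E → . S T]
No further items can be added.

CLOSURE = { [E → . S T], [E → . id], [S → . T T S], [S → . T e], [S → .], [S → T T . S], [T → . * E id], [T → . E *] }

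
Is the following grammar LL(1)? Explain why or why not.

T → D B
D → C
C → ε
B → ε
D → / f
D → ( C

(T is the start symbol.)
Yes, the grammar is LL(1).

Relevant sets:
  FIRST(C) = { ε }
  FOLLOW(D) = { $ }

For D:
  PREDICT(D → C) = { $ }
  PREDICT(D → '/' f) = { '/' }
  PREDICT(D → '(' C) = { '(' }
T, C, B have a single production, so nothing to check there.

All predict sets are disjoint. The grammar IS LL(1).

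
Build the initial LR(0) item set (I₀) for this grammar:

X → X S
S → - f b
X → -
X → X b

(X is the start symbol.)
First, augment the grammar with X' → X
I₀ = CLOSURE({ [X' → . X] }):
  [X' → . X] has the dot before X: add [X → . X S], [X → . -], [X → . X b]
No further items can be added.

I₀ = { [X → . -], [X → . X S], [X → . X b], [X' → . X] }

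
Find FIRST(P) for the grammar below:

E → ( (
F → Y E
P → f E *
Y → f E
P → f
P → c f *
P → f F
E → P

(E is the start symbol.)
{ 'c', 'f' }

To compute FIRST(P), examine every production with P on the left-hand side, reading each right-hand side left to right until a non-nullable symbol is reached.

From P → f E *:
  - f is a terminal: add 'f' and stop
From P → f:
  - f is a terminal: add 'f' and stop
From P → c f *:
  - c is a terminal: add 'c' and stop
From P → f F:
  - f is a terminal: add 'f' and stop

Collecting: FIRST(P) = { 'c', 'f' }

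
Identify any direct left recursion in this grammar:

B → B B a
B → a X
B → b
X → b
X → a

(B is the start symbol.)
Yes, B is left-recursive

B → B B a: LEFT RECURSIVE (starts with B)
B → a X: starts with a
B → b: starts with b
X → b: starts with b
X → a: starts with a

The grammar has direct left recursion on: B.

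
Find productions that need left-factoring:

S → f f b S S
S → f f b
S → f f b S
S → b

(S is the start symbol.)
Left-factoring is needed when two productions for the same non-terminal
share a common prefix on the right-hand side.

Productions for S:
  S → f f b S S
  S → f f b
  S → f f b S
  S → b

Found common prefix 'f f b' in productions for S

Answer: Yes, S has productions with common prefix 'f f b'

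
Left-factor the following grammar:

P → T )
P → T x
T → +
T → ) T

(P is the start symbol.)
Left-factoring transforms A → αβ₁ | αβ₂ into A → αA' and A' → β₁ | β₂
(α is the longest common prefix among the alternatives). Repeat until
no nonterminal has two alternatives with a common prefix.

Round 1: P has alternatives sharing prefix 'T'. Introduce P': P → T P'
  Add: P' → )
  Add: P' → x

No remaining common prefixes — done.

Resulting grammar:
P → T P'
P' → )
P' → x
T → +
T → ) T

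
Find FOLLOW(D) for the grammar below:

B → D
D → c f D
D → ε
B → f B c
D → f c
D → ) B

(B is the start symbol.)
{ $, 'c' }

To compute FOLLOW(D), find every occurrence of D on a right-hand side N → α D β: add FIRST(β) \ {ε}, and if β is empty or nullable also add FOLLOW(N). Iterate to a fixed point.

In B → D: D is at the end, add FOLLOW(B)
In D → c f D: D is at the end; this adds FOLLOW(D) to itself — nothing new

The FOLLOW sets referred to above (computed the same way, to a fixed point):
  FOLLOW(B) = { $, 'c' }

Taking the union: FOLLOW(D) = { $, 'c' }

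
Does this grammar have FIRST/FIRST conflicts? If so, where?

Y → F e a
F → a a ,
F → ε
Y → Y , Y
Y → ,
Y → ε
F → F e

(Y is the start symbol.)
A FIRST/FIRST conflict occurs when two productions N → α and N → β for the same non-terminal have FIRST(α) ∩ FIRST(β) ≠ ∅ (with ε ∈ FIRST of a nullable right-hand side, so two nullable alternatives also conflict).

FIRST sets of the non-terminals at (or reachable through a nullable prefix from) the front of some alternative:
  FIRST(F) = { 'a', 'e', ε }
  FIRST(Y) = { ',', 'a', 'e', ε }

Productions for Y:
  Y → F e a: FIRST = { 'a', 'e' }
  Y → Y , Y: FIRST = { ',', 'a', 'e' }
  Y → ,: FIRST = { ',' }
  Y → ε: FIRST = { ε }
Productions for F:
  F → a a ,: FIRST = { 'a' }
  F → ε: FIRST = { ε }
  F → F e: FIRST = { 'a', 'e' }

Conflict for Y: Y → F e a and Y → Y , Y
  Overlap: { 'a', 'e' }
Conflict for Y: Y → Y , Y and Y → ,
  Overlap: { ',' }
Conflict for F: F → a a , and F → F e
  Overlap: { 'a' }

Answer: Yes. Y → F e a / Y → Y ',' Y on { 'a', 'e' }; Y → Y ',' Y / Y → ',' on { ',' }; F → a a ',' / F → F e on { 'a' }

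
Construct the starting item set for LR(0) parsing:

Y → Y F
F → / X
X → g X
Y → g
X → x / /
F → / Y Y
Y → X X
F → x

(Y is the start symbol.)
{ [X → . g X], [X → . x / /], [Y → . X X], [Y → . Y F], [Y → . g], [Y' → . Y] }

First, augment the grammar with Y' → Y
I₀ = CLOSURE({ [Y' → . Y] }):
  [Y' → . Y] has the dot before Y: add [Y → . Y F], [Y → . g], [Y → . X X]
  [Y → . X X] has the dot before X: add [X → . g X], [X → . x / /]
No further items can be added.

I₀ = { [X → . g X], [X → . x / /], [Y → . X X], [Y → . Y F], [Y → . g], [Y' → . Y] }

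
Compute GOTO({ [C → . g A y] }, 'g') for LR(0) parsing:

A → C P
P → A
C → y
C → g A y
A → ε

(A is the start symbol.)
GOTO(I, 'g') = CLOSURE({ [A → αX.β] : [A → α.Xβ] ∈ I, X = 'g' })

Items with dot before 'g', with the dot advanced:
  [C → . g A y] → [C → g . A y]
Closure of the advanced items:
  [C → g . A y] has the dot before A: add [A → . C P], [A → .]
  [A → . C P] has the dot before C: add [C → . y], [C → . g A y]

GOTO = { [A → . C P], [A → .], [C → . g A y], [C → . y], [C → g . A y] }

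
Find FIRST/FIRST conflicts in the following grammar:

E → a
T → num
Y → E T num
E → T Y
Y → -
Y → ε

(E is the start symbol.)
No FIRST/FIRST conflicts.

A FIRST/FIRST conflict occurs when two productions N → α and N → β for the same non-terminal have FIRST(α) ∩ FIRST(β) ≠ ∅ (with ε ∈ FIRST of a nullable right-hand side, so two nullable alternatives also conflict).

FIRST sets of the non-terminals at (or reachable through a nullable prefix from) the front of some alternative:
  FIRST(T) = { 'num' }
  FIRST(E) = { 'a', 'num' }

Productions for E:
  E → a: FIRST = { 'a' }
  E → T Y: FIRST = { 'num' }
Productions for Y:
  Y → E T num: FIRST = { 'a', 'num' }
  Y → -: FIRST = { '-' }
  Y → ε: FIRST = { ε }
T has only one production, so no FIRST/FIRST conflict is possible there.

All alternatives of each non-terminal have pairwise disjoint FIRST sets.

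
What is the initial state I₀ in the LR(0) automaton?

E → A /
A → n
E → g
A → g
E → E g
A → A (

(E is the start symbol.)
{ [A → . A (], [A → . g], [A → . n], [E → . A /], [E → . E g], [E → . g], [E' → . E] }

First, augment the grammar with E' → E
I₀ = CLOSURE({ [E' → . E] }):
  [E' → . E] has the dot before E: add [E → . A /], [E → . g], [E → . E g]
  [E → . A /] has the dot before A: add [A → . n], [A → . g], [A → . A (]
No further items can be added.

I₀ = { [A → . A (], [A → . g], [A → . n], [E → . A /], [E → . E g], [E → . g], [E' → . E] }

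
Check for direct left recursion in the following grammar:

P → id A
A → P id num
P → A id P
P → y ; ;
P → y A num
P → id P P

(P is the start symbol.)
No direct left recursion

Direct left recursion occurs when N → N α for some non-terminal N (the right-hand side begins with the left-hand side itself).

P → id A: starts with id
A → P id num: starts with P
P → A id P: starts with A
P → y ; ;: starts with y
P → y A num: starts with y
P → id P P: starts with id

No direct left recursion found.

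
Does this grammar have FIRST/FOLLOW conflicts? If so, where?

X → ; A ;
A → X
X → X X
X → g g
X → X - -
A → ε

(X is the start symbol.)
A FIRST/FOLLOW conflict occurs when a non-terminal N has a nullable alternative N → β (β ⇒* ε) and another alternative N → α with FIRST(α) ∩ FOLLOW(N) ≠ ∅: on such a lookahead the parser cannot decide between expanding α and letting N vanish via β.

Nullable non-terminals: A.
FIRST sets used below: FIRST(X) = { ';', 'g' }

A: nullable alternative(s) A → ε; FOLLOW(A) = { ';' }
  A → X: FIRST \ {ε} = { ';', 'g' } — overlaps FOLLOW(A) on { ';' }: CONFLICT
  A → ε: FIRST \ {ε} = { } — this is the only nullable alternative, skip

X has no nullable alternative, so no FIRST/FOLLOW check is needed there.

So the grammar has 1 FIRST/FOLLOW conflict (marked CONFLICT above).

Answer: Yes. A → X with FOLLOW(A) on { ';' }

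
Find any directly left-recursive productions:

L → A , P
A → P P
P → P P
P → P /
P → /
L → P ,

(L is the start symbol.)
Yes, P is left-recursive

L → A , P: starts with A
A → P P: starts with P
P → P P: LEFT RECURSIVE (starts with P)
P → P /: LEFT RECURSIVE (starts with P)
P → /: starts with '/'
L → P ,: starts with P

The grammar has direct left recursion on: P.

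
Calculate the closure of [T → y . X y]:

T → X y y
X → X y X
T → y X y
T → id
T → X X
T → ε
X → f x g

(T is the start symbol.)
{ [T → y . X y], [X → . X y X], [X → . f x g] }

To compute CLOSURE, for each item [A → α.Bβ] where B is a non-terminal, add [B → .γ] for all productions B → γ; repeat for the newly added items until nothing changes.

Start with: [T → y . X y]
  [T → y . X y] has the dot before X: add [X → . X y X], [X → . f x g]
No further items can be added.

CLOSURE = { [T → y . X y], [X → . X y X], [X → . f x g] }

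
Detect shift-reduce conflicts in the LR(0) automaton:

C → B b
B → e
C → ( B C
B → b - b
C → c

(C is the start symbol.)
A shift-reduce conflict occurs when an LR(0) state has both:
  - a complete (reduce) item [A → α .] (dot at the end), and
  - a shift item [B → β . c γ] (dot before a terminal).

Augment with C' → C and build the canonical LR(0) collection (I0 = CLOSURE({[C' → . C]}), then GOTO on every symbol after a dot until no new states appear). It has 12 states:
  I0: { [B → . b - b], [B → . e], [C → . ( B C], [C → . B b], [C → . c], [C' → . C] }  — shift
  I1: { [B → . b - b], [B → . e], [C → ( . B C] }  — shift
  I2: { [C → B . b] }  — shift
  I3: { [C' → C .] }  — accept
  I4: { [B → b . - b] }  — shift
  I5: { [C → c .] }  — reduce
  I6: { [B → e .] }  — reduce
  I7: { [B → b - . b] }  — shift
  I8: { [B → b - b .] }  — reduce
  I9: { [C → B b .] }  — reduce
  I10: { [B → . b - b], [B → . e], [C → ( B . C], [C → . ( B C], [C → . B b], [C → . c] }  — shift
  I11: { [C → ( B C .] }  — reduce

No state contains both a complete item and a shift item.

Answer: No shift-reduce conflicts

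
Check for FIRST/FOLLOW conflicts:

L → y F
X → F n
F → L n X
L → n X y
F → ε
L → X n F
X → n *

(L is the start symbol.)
Nullable non-terminals: F.
FIRST sets used below: FIRST(L) = { 'n', 'y' }

F: nullable alternative(s) F → ε; FOLLOW(F) = { $, 'n' }
  F → L n X: FIRST \ {ε} = { 'n', 'y' } — overlaps FOLLOW(F) on { 'n' }: CONFLICT
  F → ε: FIRST \ {ε} = { } — this is the only nullable alternative, skip

L, X have no nullable alternative, so no FIRST/FOLLOW check is needed there.

So the grammar has 1 FIRST/FOLLOW conflict (marked CONFLICT above).

Answer: Yes. F → L n X with FOLLOW(F) on { 'n' }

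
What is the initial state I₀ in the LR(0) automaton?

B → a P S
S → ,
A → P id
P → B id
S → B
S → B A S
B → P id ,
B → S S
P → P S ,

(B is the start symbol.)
{ [B → . P id ,], [B → . S S], [B → . a P S], [B' → . B], [P → . B id], [P → . P S ,], [S → . ,], [S → . B A S], [S → . B] }

First, augment the grammar with B' → B
I₀ = CLOSURE({ [B' → . B] }):
  [B' → . B] has the dot before B: add [B → . a P S], [B → . P id ,], [B → . S S]
  [B → . P id ,] has the dot before P: add [P → . B id], [P → . P S ,]
  [B → . S S] has the dot before S: add [S → . ,], [S → . B], [S → . B A S]
No further items can be added.

I₀ = { [B → . P id ,], [B → . S S], [B → . a P S], [B' → . B], [P → . B id], [P → . P S ,], [S → . ,], [S → . B A S], [S → . B] }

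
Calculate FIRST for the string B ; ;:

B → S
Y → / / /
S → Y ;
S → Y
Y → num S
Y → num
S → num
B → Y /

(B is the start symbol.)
{ '/', 'num' }

FIRST sets of the non-terminals involved (from the grammar, by fixed-point iteration):
  FIRST(B) = { '/', 'num' }

To compute FIRST(B ; ;), process the symbols left to right:
Symbol B is a non-terminal. Add FIRST(B) \ {ε} = { '/', 'num' }
B is not nullable (ε ∉ FIRST(B)), so stop here.
FIRST(B ; ;) = { '/', 'num' }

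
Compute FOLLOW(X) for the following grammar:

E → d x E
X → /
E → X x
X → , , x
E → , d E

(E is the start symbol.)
{ 'x' }

In E → X x: X is followed by x, add FIRST(x) \ {ε} = { 'x' }

Taking the union: FOLLOW(X) = { 'x' }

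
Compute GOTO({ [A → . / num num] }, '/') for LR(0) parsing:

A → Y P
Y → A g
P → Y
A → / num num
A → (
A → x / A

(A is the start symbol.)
GOTO(I, '/') = CLOSURE({ [A → αX.β] : [A → α.Xβ] ∈ I, X = '/' })

Items with dot before '/', with the dot advanced:
  [A → . / num num] → [A → / . num num]
Closure adds nothing (no advanced item has the dot before a non-terminal).

GOTO = { [A → / . num num] }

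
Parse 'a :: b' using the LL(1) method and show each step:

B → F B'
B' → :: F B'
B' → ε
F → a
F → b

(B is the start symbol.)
LL(1) parsing maintains a stack (initially the start symbol over $) and the input. At each step: if the stack top is a terminal, match it against the current input token; if it is a non-terminal N, replace it with the RHS of M[N, lookahead] (the unique production whose predict set contains the lookahead).

Stack is shown with the top on the left.

Stack      Input     Action
---------------------------
B $        a :: b $  output B → F B'
F B' $     a :: b $  output F → a
a B' $     a :: b $  match 'a'
B' $       :: b $    output B' → :: F B'
:: F B' $  :: b $    match '::'
F B' $     b $       output F → b
b B' $     b $       match 'b'
B' $       $         output B' → ε
$          $         accept

The string is accepted.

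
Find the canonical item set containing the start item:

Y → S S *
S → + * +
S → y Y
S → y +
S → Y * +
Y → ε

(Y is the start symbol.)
{ [S → . + * +], [S → . Y * +], [S → . y +], [S → . y Y], [Y → . S S *], [Y → .], [Y' → . Y] }

First, augment the grammar with Y' → Y
I₀ = CLOSURE({ [Y' → . Y] }):
  [Y' → . Y] has the dot before Y: add [Y → . S S *], [Y → .]
  [Y → . S S *] has the dot before S: add [S → . + * +], [S → . y Y], [S → . y +], [S → . Y * +]
No further items can be added.

I₀ = { [S → . + * +], [S → . Y * +], [S → . y +], [S → . y Y], [Y → . S S *], [Y → .], [Y' → . Y] }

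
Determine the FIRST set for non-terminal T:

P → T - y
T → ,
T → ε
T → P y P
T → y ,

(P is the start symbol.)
FIRST sets of the other non-terminals involved (by the same procedure, iterated to a fixed point):
  FIRST(P) = { ',', '-', 'y' }

From T → ,:
  - ',' is a terminal: add ',' and stop
From T → ε:
  - ε-production, so ε ∈ FIRST(T)
From T → P y P:
  - P is a non-terminal: add FIRST(P) \ {ε} = { ',', '-', 'y' }
    P is not nullable, so stop
From T → y ,:
  - y is a terminal: add 'y' and stop

Collecting: FIRST(T) = { ',', '-', 'y', ε }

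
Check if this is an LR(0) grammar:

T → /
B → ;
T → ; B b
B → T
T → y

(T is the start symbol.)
Augment with T' → T and build the canonical LR(0) collection (I0 = CLOSURE({[T' → . T]}), then GOTO on every symbol after a dot until no new states appear). It has 9 states:
  I0: { [T → . /], [T → . ; B b], [T → . y], [T' → . T] }  — shift
  I1: { [T → / .] }  — reduce
  I2: { [B → . ;], [B → . T], [T → . /], [T → . ; B b], [T → . y], [T → ; . B b] }  — shift
  I3: { [T' → T .] }  — accept
  I4: { [T → y .] }  — reduce
  I5: { [B → . ;], [B → . T], [B → ; .], [T → . /], [T → . ; B b], [T → . y], [T → ; . B b] }  — shift, reduce
  I6: { [T → ; B . b] }  — shift
  I7: { [B → T .] }  — reduce
  I8: { [T → ; B b .] }  — reduce

Conflict in state I5:
  Shift-reduce conflict between [B → ; .] and [B → . ;]
So the grammar is NOT LR(0).

Answer: No. Shift-reduce conflict between [B → ; .] and [B → . ;]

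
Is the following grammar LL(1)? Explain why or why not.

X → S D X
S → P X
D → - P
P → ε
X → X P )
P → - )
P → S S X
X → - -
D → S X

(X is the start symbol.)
No. Predict set conflict for X: { '-' }

A grammar is LL(1) if for each non-terminal N with multiple productions, the predict sets of those productions are pairwise disjoint, where PREDICT(N → α) = (FIRST(α) \ {ε}) ∪ (FOLLOW(N) if α ⇒* ε).

Relevant sets:
  FIRST(S) = { '-' }
  FIRST(X) = { '-' }
  FOLLOW(P) = { ')', '-' }

For X:
  PREDICT(X → S D X) = { '-' }
  PREDICT(X → X P ')') = { '-' }
  PREDICT(X → '-' '-') = { '-' }
For D:
  PREDICT(D → '-' P) = { '-' }
  PREDICT(D → S X) = { '-' }
For P:
  PREDICT(P → ε) = { ')', '-' }
  PREDICT(P → '-' ')') = { '-' }
  PREDICT(P → S S X) = { '-' }
S has a single production, so nothing to check there.

Conflict found: Predict set conflict for X: { '-' }
The grammar is NOT LL(1).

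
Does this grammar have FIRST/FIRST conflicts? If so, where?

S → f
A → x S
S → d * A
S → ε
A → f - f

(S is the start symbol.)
A FIRST/FIRST conflict occurs when two productions N → α and N → β for the same non-terminal have FIRST(α) ∩ FIRST(β) ≠ ∅ (with ε ∈ FIRST of a nullable right-hand side, so two nullable alternatives also conflict).

Productions for S:
  S → f: FIRST = { 'f' }
  S → d * A: FIRST = { 'd' }
  S → ε: FIRST = { ε }
Productions for A:
  A → x S: FIRST = { 'x' }
  A → f - f: FIRST = { 'f' }

All alternatives of each non-terminal have pairwise disjoint FIRST sets.

Answer: No FIRST/FIRST conflicts.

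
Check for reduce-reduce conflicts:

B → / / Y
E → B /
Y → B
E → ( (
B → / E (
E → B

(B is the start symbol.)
Augment with B' → B and build the canonical LR(0) collection (I0 = CLOSURE({[B' → . B]}), then GOTO on every symbol after a dot until no new states appear). It has 12 states:
  I0: { [B → . / / Y], [B → . / E (], [B' → . B] }  — shift
  I1: { [B → . / / Y], [B → . / E (], [B → / . / Y], [B → / . E (], [E → . ( (], [E → . B /], [E → . B] }  — shift
  I2: { [B' → B .] }  — accept
  I3: { [E → ( . (] }  — shift
  I4: { [B → . / / Y], [B → . / E (], [B → / . / Y], [B → / . E (], [B → / / . Y], [E → . ( (], [E → . B /], [E → . B], [Y → . B] }  — shift
  I5: { [E → B . /], [E → B .] }  — shift, reduce
  I6: { [B → / E . (] }  — shift
  I7: { [B → / E ( .] }  — reduce
  I8: { [E → B / .] }  — reduce
  I9: { [E → B . /], [E → B .], [Y → B .] }  — shift, 2 reduces
  I10: { [B → / / Y .] }  — reduce
  I11: { [E → ( ( .] }  — reduce

I9 contains complete items [E → B .], [Y → B .] — reduce-reduce conflict.

Answer: Yes — I9: [E → B .] vs [Y → B .]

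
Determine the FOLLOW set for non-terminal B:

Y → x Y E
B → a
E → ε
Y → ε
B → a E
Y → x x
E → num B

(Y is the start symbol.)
{ $, 'num' }

To compute FOLLOW(B), find every occurrence of B on a right-hand side N → α B β: add FIRST(β) \ {ε}, and if β is empty or nullable also add FOLLOW(N). Iterate to a fixed point.

In E → num B: B is at the end, add FOLLOW(E)

The FOLLOW sets referred to above (computed the same way, to a fixed point):
  FOLLOW(E) = { $, 'num' }

Taking the union: FOLLOW(B) = { $, 'num' }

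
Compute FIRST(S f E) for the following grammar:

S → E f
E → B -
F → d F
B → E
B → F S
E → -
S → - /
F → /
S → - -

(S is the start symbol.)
{ '-', '/', 'd' }

FIRST sets of the non-terminals involved (from the grammar, by fixed-point iteration):
  FIRST(S) = { '-', '/', 'd' }

To compute FIRST(S f E), process the symbols left to right:
Symbol S is a non-terminal. Add FIRST(S) \ {ε} = { '-', '/', 'd' }
S is not nullable (ε ∉ FIRST(S)), so stop here.
FIRST(S f E) = { '-', '/', 'd' }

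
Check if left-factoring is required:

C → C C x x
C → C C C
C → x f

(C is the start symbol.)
Yes, C has productions with common prefix 'C C'

Left-factoring is needed when two productions for the same non-terminal
share a common prefix on the right-hand side.

Productions for C:
  C → C C x x
  C → C C C
  C → x f

Found common prefix 'C C' in productions for C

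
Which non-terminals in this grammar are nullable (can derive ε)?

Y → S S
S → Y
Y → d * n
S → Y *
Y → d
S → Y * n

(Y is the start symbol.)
A non-terminal is nullable if it can derive ε (the empty string): either it has an ε-production, or it has a production whose right-hand side consists entirely of nullable non-terminals.

There are no ε-productions, so no non-terminal can derive ε.
No non-terminals are nullable.

Answer: None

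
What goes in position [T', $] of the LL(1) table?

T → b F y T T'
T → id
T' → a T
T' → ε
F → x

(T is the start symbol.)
T' → ε

To find M[T', $], we find productions for T' where $ is in the predict set (PREDICT(N → α) = (FIRST(α) \ {ε}) ∪ (FOLLOW(N) if α ⇒* ε)).

Relevant sets:
  FOLLOW(T') = { $, 'a' }

T' → a T: PREDICT = { 'a' }
T' → ε: PREDICT = { $, 'a' }
  $ is in predict set, so this production goes in M[T', $]

M[T', $] = T' → ε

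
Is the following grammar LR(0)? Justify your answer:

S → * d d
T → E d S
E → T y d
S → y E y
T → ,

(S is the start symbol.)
Yes, the grammar is LR(0)

A grammar is LR(0) if no state in the canonical LR(0) collection has:
  - both a shift item (dot before a terminal) and a complete item (shift-reduce conflict), or
  - two or more complete items (reduce-reduce conflict; the accept item [S' → S .] counts as a complete item here).

Augment with S' → S and build the canonical LR(0) collection (I0 = CLOSURE({[S' → . S]}), then GOTO on every symbol after a dot until no new states appear). It has 14 states:
  I0: { [S → . * d d], [S → . y E y], [S' → . S] }  — shift
  I1: { [S → * . d d] }  — shift
  I2: { [S' → S .] }  — accept
  I3: { [E → . T y d], [S → y . E y], [T → . ,], [T → . E d S] }  — shift
  I4: { [T → , .] }  — reduce
  I5: { [S → y E . y], [T → E . d S] }  — shift
  I6: { [E → T . y d] }  — shift
  I7: { [E → T y . d] }  — shift
  I8: { [E → T y d .] }  — reduce
  I9: { [S → . * d d], [S → . y E y], [T → E d . S] }  — shift
  I10: { [S → y E y .] }  — reduce
  I11: { [T → E d S .] }  — reduce
  I12: { [S → * d . d] }  — shift
  I13: { [S → * d d .] }  — reduce

Every state is either a pure shift/goto state or contains exactly one complete item and nothing to shift — no conflicts. The grammar is LR(0).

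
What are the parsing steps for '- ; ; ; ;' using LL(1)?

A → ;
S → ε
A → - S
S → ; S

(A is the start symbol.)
Stack is shown with the top on the left.

Stack  Input        Action
--------------------------
A $    - ; ; ; ; $  output A → - S
- S $  - ; ; ; ; $  match '-'
S $    ; ; ; ; $    output S → ; S
; S $  ; ; ; ; $    match ';'
S $    ; ; ; $      output S → ; S
; S $  ; ; ; $      match ';'
S $    ; ; $        output S → ; S
; S $  ; ; $        match ';'
S $    ; $          output S → ; S
; S $  ; $          match ';'
S $    $            output S → ε
$      $            accept

The string is accepted.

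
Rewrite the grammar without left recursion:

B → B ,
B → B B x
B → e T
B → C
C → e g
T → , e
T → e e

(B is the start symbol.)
B is directly left-recursive. The standard transformation for
  A → A α₁ | ... | A α_m | β₁ | ... | β_n
is
  A  → β₁ A' | ... | β_n A'
  A' → α₁ A' | ... | α_m A' | ε

B → e T becomes B → e T B'
B → C becomes B → C B'
B → B , becomes B' → , B'
B → B B x becomes B' → B x B'
Add B' → ε

Productions for other non-terminals are unchanged:
  C → e g
  T → , e
  T → e e

Resulting grammar:
B → e T B'
B → C B'
B' → , B'
B' → B x B'
B' → ε
C → e g
T → , e
T → e e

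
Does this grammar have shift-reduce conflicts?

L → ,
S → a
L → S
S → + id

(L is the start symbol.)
Augment with L' → L and build the canonical LR(0) collection (I0 = CLOSURE({[L' → . L]}), then GOTO on every symbol after a dot until no new states appear). It has 7 states:
  I0: { [L → . ,], [L → . S], [L' → . L], [S → . + id], [S → . a] }  — shift
  I1: { [S → + . id] }  — shift
  I2: { [L → , .] }  — reduce
  I3: { [L' → L .] }  — accept
  I4: { [L → S .] }  — reduce
  I5: { [S → a .] }  — reduce
  I6: { [S → + id .] }  — reduce

No state contains both a complete item and a shift item.

Answer: No shift-reduce conflicts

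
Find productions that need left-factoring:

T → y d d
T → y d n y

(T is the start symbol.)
Left-factoring is needed when two productions for the same non-terminal
share a common prefix on the right-hand side.

Productions for T:
  T → y d d
  T → y d n y

Found common prefix 'y d' in productions for T

Answer: Yes, T has productions with common prefix 'y d'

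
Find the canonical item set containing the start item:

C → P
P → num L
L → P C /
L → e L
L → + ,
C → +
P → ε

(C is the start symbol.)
First, augment the grammar with C' → C
I₀ = CLOSURE({ [C' → . C] }):
  [C' → . C] has the dot before C: add [C → . P], [C → . +]
  [C → . P] has the dot before P: add [P → . num L], [P → .]
No further items can be added.

I₀ = { [C → . +], [C → . P], [C' → . C], [P → . num L], [P → .] }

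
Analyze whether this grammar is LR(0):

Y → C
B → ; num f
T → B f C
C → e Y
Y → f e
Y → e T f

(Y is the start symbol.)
A grammar is LR(0) if no state in the canonical LR(0) collection has:
  - both a shift item (dot before a terminal) and a complete item (shift-reduce conflict), or
  - two or more complete items (reduce-reduce conflict; the accept item [Y' → Y .] counts as a complete item here).

Augment with Y' → Y and build the canonical LR(0) collection (I0 = CLOSURE({[Y' → . Y]}), then GOTO on every symbol after a dot until no new states appear). It has 16 states:
  I0: { [C → . e Y], [Y → . C], [Y → . e T f], [Y → . f e], [Y' → . Y] }  — shift
  I1: { [Y → C .] }  — reduce
  I2: { [Y' → Y .] }  — accept
  I3: { [B → . ; num f], [C → . e Y], [C → e . Y], [T → . B f C], [Y → . C], [Y → . e T f], [Y → . f e], [Y → e . T f] }  — shift
  I4: { [Y → f . e] }  — shift
  I5: { [Y → f e .] }  — reduce
  I6: { [B → ; . num f] }  — shift
  I7: { [T → B . f C] }  — shift
  I8: { [Y → e T . f] }  — shift
  I9: { [C → e Y .] }  — reduce
  I10: { [Y → e T f .] }  — reduce
  I11: { [C → . e Y], [T → B f . C] }  — shift
  I12: { [T → B f C .] }  — reduce
  I13: { [C → . e Y], [C → e . Y], [Y → . C], [Y → . e T f], [Y → . f e] }  — shift
  I14: { [B → ; num . f] }  — shift
  I15: { [B → ; num f .] }  — reduce

Every state is either a pure shift/goto state or contains exactly one complete item and nothing to shift — no conflicts. The grammar is LR(0).

Answer: Yes, the grammar is LR(0)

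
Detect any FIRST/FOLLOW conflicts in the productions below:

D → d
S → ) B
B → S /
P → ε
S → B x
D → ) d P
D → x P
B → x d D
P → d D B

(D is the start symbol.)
A FIRST/FOLLOW conflict occurs when a non-terminal N has a nullable alternative N → β (β ⇒* ε) and another alternative N → α with FIRST(α) ∩ FOLLOW(N) ≠ ∅: on such a lookahead the parser cannot decide between expanding α and letting N vanish via β.

Nullable non-terminals: P.

P: nullable alternative(s) P → ε; FOLLOW(P) = { $, ')', '/', 'x' }
  P → ε: FIRST \ {ε} = { } — this is the only nullable alternative, skip
  P → d D B: FIRST \ {ε} = { 'd' } — disjoint from FOLLOW(P)

B, D, S have no nullable alternative, so no FIRST/FOLLOW check is needed there.

No FIRST/FOLLOW conflicts found.

Answer: No FIRST/FOLLOW conflicts.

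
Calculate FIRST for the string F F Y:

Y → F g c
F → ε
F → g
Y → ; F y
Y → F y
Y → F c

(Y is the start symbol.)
{ ';', 'c', 'g', 'y' }

FIRST sets of the non-terminals involved (from the grammar, by fixed-point iteration):
  FIRST(F) = { 'g', ε }
  FIRST(Y) = { ';', 'c', 'g', 'y' }

To compute FIRST(F F Y), process the symbols left to right:
Symbol F is a non-terminal. Add FIRST(F) \ {ε} = { 'g' }
F is nullable (ε ∈ FIRST(F)), continue to the next symbol.
Symbol F is a non-terminal. Add FIRST(F) \ {ε} = { 'g' }
F is nullable (ε ∈ FIRST(F)), continue to the next symbol.
Symbol Y is a non-terminal. Add FIRST(Y) \ {ε} = { ';', 'c', 'g', 'y' }
Y is not nullable (ε ∉ FIRST(Y)), so stop here.
FIRST(F F Y) = { ';', 'c', 'g', 'y' }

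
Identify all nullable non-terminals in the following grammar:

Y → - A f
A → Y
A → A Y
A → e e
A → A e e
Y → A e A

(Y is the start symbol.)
None

There are no ε-productions, so no non-terminal can derive ε.
No non-terminals are nullable.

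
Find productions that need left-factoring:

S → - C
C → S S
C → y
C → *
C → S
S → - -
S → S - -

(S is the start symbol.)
Left-factoring is needed when two productions for the same non-terminal
share a common prefix on the right-hand side.

Productions for S:
  S → - C
  S → - -
  S → S - -
Productions for C:
  C → S S
  C → y
  C → *
  C → S

Found common prefix '-' in productions for S
Found common prefix 'S' in productions for C

Answer: Yes, S has productions with common prefix '-'; C has productions with common prefix 'S'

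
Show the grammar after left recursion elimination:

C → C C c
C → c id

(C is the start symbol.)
C → c id C'
C' → C c C'
C' → ε

C is directly left-recursive. The standard transformation for
  A → A α₁ | ... | A α_m | β₁ | ... | β_n
is
  A  → β₁ A' | ... | β_n A'
  A' → α₁ A' | ... | α_m A' | ε

C → c id becomes C → c id C'
C → C C c becomes C' → C c C'
Add C' → ε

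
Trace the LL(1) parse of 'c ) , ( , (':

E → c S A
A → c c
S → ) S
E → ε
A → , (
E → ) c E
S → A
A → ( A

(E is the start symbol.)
LL(1) parsing maintains a stack (initially the start symbol over $) and the input. At each step: if the stack top is a terminal, match it against the current input token; if it is a non-terminal N, replace it with the RHS of M[N, lookahead] (the unique production whose predict set contains the lookahead).

Stack is shown with the top on the left.

Stack    Input          Action
------------------------------
E $      c ) , ( , ( $  output E → c S A
c S A $  c ) , ( , ( $  match 'c'
S A $    ) , ( , ( $    output S → ) S
) S A $  ) , ( , ( $    match ')'
S A $    , ( , ( $      output S → A
A A $    , ( , ( $      output A → , (
, ( A $  , ( , ( $      match ','
( A $    ( , ( $        match '('
A $      , ( $          output A → , (
, ( $    , ( $          match ','
( $      ( $            match '('
$        $              accept

The string is accepted.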